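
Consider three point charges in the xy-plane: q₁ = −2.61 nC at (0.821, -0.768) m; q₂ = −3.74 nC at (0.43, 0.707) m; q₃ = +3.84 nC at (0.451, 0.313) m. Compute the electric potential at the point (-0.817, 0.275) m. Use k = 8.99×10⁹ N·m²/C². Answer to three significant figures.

-10.3 V

Electric potential is a scalar, so the contributions from each charge add algebraically: V = Σ kqᵢ/rᵢ.
Distances from the field point to each charge: r₁ = 1.94 m, r₂ = 1.32 m, r₃ = 1.27 m.
V = k[(-2.61×10⁻⁹)/(1.94) + (-3.74×10⁻⁹)/(1.32) + (3.84×10⁻⁹)/(1.27)] = -10.3 V.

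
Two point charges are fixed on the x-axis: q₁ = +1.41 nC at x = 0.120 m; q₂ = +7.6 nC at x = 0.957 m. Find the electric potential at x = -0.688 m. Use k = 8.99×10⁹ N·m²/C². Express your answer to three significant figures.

Electric potential is a scalar, so the contributions from each charge add algebraically: V = Σ kqᵢ/rᵢ.
Distances from the field point to each charge: r₁ = 0.808 m, r₂ = 1.65 m.
V = k[(1.41×10⁻⁹)/(0.808) + (7.60×10⁻⁹)/(1.65)] = 57.2 V.

57.2 V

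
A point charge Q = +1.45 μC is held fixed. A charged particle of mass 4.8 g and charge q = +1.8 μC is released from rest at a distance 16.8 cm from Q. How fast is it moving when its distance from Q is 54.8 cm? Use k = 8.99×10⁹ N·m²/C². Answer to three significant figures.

Only the electrostatic force acts, so mechanical energy is conserved: ½mv² = U₁ − U₂ = kQq(1/r₁ − 1/r₂).
U₁ − U₂ = (8.99×10⁹ N·m²/C²)(1.45×10⁻⁶ C)(1.80×10⁻⁶ C)(1/0.168 − 1/0.548) = 0.0968 J.
v = √(2·0.0968/4.80×10⁻³) = 6.35 m/s.

6.35 m/s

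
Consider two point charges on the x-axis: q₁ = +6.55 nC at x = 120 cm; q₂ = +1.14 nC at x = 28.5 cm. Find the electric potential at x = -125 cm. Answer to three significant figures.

The total potential is the scalar sum of each charge's contribution, V = Σ kqᵢ/rᵢ.
Distances from the field point to each charge: r₁ = 2.45 m, r₂ = 1.53 m.
V = k[(6.55×10⁻⁹)/(2.45) + (1.14×10⁻⁹)/(1.53)] = 30.7 V.

30.7 V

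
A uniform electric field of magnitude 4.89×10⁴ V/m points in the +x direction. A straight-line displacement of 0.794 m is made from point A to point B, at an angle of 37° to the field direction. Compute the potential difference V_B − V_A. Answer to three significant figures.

Only the component of displacement along E changes the potential: ΔV = −E·d·cosθ.
ΔV = −(4.89×10⁴ V/m)(0.794 m)cos37° = -3.10×10⁴ V.

-3.10×10⁴ V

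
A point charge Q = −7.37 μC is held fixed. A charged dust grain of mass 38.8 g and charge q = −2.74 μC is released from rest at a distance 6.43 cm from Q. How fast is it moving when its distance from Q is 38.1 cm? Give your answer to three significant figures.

11.0 m/s

Only the electrostatic force acts, so mechanical energy is conserved: ½mv² = U₁ − U₂ = kQq(1/r₁ − 1/r₂).
U₁ − U₂ = (8.99×10⁹ N·m²/C²)(-7.37×10⁻⁶ C)(-2.74×10⁻⁶ C)(1/0.0643 − 1/0.381) = 2.35 J.
v = √(2·2.35/0.0388) = 11.0 m/s.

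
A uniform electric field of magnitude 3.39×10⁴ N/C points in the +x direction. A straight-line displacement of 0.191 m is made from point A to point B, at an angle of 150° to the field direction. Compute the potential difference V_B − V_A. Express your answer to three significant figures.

Only the component of displacement along E changes the potential: ΔV = −E·d·cosθ.
ΔV = −(3.39×10⁴ V/m)(0.191 m)cos150° = 5610 V.

5610 V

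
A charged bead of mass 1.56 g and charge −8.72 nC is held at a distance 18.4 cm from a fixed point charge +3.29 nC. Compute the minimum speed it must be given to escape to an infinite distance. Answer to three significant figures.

To just escape, total mechanical energy must reach zero at infinity: ½mv²_min + U = 0, so ½mv²_min = −U = |kQq|/r.
|U| = |kQq|/r = (8.99×10⁹ N·m²/C²)(3.29×10⁻⁹)(8.72×10⁻⁹)/(0.184) = 1.40×10⁻⁶ J.
v_min = √(2|U|/m) = √(2·1.40×10⁻⁶/1.56×10⁻³) = 0.0424 m/s.

0.0424 m/s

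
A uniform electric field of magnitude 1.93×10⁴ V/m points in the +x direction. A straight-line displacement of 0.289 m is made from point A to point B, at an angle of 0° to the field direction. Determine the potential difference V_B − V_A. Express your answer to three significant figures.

Only the component of displacement along E changes the potential: ΔV = −E·d·cosθ.
ΔV = −(1.93×10⁴ V/m)(0.289 m)cos0° = -5580 V.

-5580 V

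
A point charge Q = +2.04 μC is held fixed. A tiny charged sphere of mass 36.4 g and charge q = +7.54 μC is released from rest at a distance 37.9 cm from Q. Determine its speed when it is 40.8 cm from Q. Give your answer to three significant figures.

1.19 m/s

Only the electrostatic force acts, so mechanical energy is conserved: ½mv² = U₁ − U₂ = kQq(1/r₁ − 1/r₂).
U₁ − U₂ = (8.99×10⁹ N·m²/C²)(2.04×10⁻⁶ C)(7.54×10⁻⁶ C)(1/0.379 − 1/0.408) = 0.0259 J.
v = √(2·0.0259/0.0364) = 1.19 m/s.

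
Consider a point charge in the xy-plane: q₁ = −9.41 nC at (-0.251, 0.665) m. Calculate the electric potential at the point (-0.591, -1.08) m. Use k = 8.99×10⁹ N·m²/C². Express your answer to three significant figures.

The total potential is the scalar sum of each charge's contribution, V = Σ kqᵢ/rᵢ.
Distances from the field point to each charge: r₁ = 1.78 m.
V = k[(-9.41×10⁻⁹)/(1.78)] = -47.6 V.

-47.6 V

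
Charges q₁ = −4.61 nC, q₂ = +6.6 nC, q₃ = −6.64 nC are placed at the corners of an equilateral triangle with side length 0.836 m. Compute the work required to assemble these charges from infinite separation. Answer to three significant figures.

The assembly work is the sum of pairwise potential energies, U = Σ_{i<j} kqᵢqⱼ/rᵢⱼ.
All three pair separations equal the side length, 0.836 m.
U = (-3.27×10⁻⁷) + (3.29×10⁻⁷) + (-4.71×10⁻⁷) = -4.69×10⁻⁷ J.

-4.69×10⁻⁷ J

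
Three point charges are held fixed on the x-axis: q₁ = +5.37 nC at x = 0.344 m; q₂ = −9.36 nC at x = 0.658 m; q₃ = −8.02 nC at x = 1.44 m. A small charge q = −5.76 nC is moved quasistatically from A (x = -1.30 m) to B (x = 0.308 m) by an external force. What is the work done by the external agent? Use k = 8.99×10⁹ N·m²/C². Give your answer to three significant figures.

-6.20×10⁻⁶ J

For quasistatic motion the external work equals the change in potential energy: W_ext = qΔV = q(V_B − V_A).
At A: distances to the source charges are 1.64 m, 1.96 m, 2.74 m; V_A = Σ kqᵢ/rᵢ = -39.9 V.
At B: distances to the source charges are 0.0360 m, 0.350 m, 1.13 m; V_B = Σ kqᵢ/rᵢ = 1040 V.
ΔV = V_B − V_A = 1080 V.
W_ext = qΔV = (-5.76×10⁻⁹ C)(1080 V) = -6.20×10⁻⁶ J.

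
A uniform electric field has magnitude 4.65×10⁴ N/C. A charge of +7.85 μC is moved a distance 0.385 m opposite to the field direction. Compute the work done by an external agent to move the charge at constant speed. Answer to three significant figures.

0.141 J

The potential change for a displacement 0.385 m opposite to the field direction is ΔV = +Ed = 1.79×10⁴ V.
W_ext = qΔV = 0.141 J.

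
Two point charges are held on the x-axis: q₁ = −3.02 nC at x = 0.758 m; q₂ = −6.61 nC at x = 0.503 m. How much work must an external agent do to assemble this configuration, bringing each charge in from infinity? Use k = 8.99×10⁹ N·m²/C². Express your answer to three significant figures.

7.04×10⁻⁷ J

The assembly work is the sum of pairwise potential energies, U = Σ_{i<j} kqᵢqⱼ/rᵢⱼ.
Pair separations: r₁₂ = 0.255 m.
U = (7.04×10⁻⁷) = 7.04×10⁻⁷ J.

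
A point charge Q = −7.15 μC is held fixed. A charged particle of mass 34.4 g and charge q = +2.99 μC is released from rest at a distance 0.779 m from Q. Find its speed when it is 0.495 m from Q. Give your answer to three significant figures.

Only the electrostatic force acts, so mechanical energy is conserved: ½mv² = U₁ − U₂ = kQq(1/r₁ − 1/r₂).
U₁ − U₂ = (8.99×10⁹ N·m²/C²)(-7.15×10⁻⁶ C)(2.99×10⁻⁶ C)(1/0.779 − 1/0.495) = 0.142 J.
v = √(2·0.142/0.0344) = 2.87 m/s.

2.87 m/s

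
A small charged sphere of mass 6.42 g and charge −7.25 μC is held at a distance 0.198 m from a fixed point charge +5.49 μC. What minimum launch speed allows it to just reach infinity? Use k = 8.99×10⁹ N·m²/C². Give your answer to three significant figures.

23.7 m/s

To just escape, total mechanical energy must reach zero at infinity: ½mv²_min + U = 0, so ½mv²_min = −U = |kQq|/r.
|U| = |kQq|/r = (8.99×10⁹ N·m²/C²)(5.49×10⁻⁶)(7.25×10⁻⁶)/(0.198) = 1.81 J.
v_min = √(2|U|/m) = √(2·1.81/6.42×10⁻³) = 23.7 m/s.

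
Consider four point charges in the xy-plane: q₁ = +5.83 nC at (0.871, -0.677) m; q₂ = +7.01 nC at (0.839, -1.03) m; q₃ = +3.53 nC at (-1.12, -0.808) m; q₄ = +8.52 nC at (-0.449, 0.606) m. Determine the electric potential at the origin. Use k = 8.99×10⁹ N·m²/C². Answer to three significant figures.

219 V

The total potential is the scalar sum of each charge's contribution, V = Σ kqᵢ/rᵢ.
Distances from the field point to each charge: r₁ = 1.10 m, r₂ = 1.33 m, r₃ = 1.38 m, r₄ = 0.754 m.
V = k[(5.83×10⁻⁹)/(1.10) + (7.01×10⁻⁹)/(1.33) + (3.53×10⁻⁹)/(1.38) + (8.52×10⁻⁹)/(0.754)] = 219 V.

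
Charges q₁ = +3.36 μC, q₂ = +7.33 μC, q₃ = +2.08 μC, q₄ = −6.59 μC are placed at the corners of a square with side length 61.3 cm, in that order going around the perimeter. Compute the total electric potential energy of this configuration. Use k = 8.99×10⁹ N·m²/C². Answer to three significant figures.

-0.369 J

The work to assemble the configuration equals its total potential energy, U = Σ kqᵢqⱼ/rᵢⱼ over all pairs.
The four side pairs have separation 0.613 m and the two diagonal pairs 0.867 m.
Summing all 6 pair terms gives U = -0.369 J.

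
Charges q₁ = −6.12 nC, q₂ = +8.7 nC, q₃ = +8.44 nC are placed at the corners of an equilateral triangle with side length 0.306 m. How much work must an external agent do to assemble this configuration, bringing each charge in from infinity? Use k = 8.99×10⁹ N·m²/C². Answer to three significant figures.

-9.25×10⁻⁷ J

The work to assemble the configuration equals its total potential energy, U = Σ kqᵢqⱼ/rᵢⱼ over all pairs.
All three pair separations equal the side length, 0.306 m.
U = (-1.56×10⁻⁶) + (-1.52×10⁻⁶) + (2.16×10⁻⁶) = -9.25×10⁻⁷ J.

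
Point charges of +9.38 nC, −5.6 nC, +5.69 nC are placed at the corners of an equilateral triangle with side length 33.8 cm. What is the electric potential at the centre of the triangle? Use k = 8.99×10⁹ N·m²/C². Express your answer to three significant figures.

436 V

The total potential is the scalar sum of each charge's contribution, V = Σ kqᵢ/rᵢ.
The distance from each vertex to the centroid is a/√3 = 0.195 m.
V = k[(9.38×10⁻⁹)/(0.195) + (-5.60×10⁻⁹)/(0.195) + (5.69×10⁻⁹)/(0.195)] = 436 V.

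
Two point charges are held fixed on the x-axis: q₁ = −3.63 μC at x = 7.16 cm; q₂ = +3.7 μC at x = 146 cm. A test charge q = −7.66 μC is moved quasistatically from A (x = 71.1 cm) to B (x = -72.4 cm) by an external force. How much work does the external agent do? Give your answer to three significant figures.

0.147 J

For quasistatic motion the external work equals the change in potential energy: W_ext = qΔV = q(V_B − V_A).
At A: distances to the source charges are 0.639 m, 0.749 m; V_A = Σ kqᵢ/rᵢ = -6630 V.
At B: distances to the source charges are 0.796 m, 2.18 m; V_B = Σ kqᵢ/rᵢ = -2.58×10⁴ V.
ΔV = V_B − V_A = -1.92×10⁴ V.
W_ext = qΔV = (-7.66×10⁻⁶ C)(-1.92×10⁴ V) = 0.147 J.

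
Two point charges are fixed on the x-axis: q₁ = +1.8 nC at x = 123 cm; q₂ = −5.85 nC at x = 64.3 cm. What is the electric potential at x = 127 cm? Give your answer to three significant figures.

Electric potential is a scalar, so the contributions from each charge add algebraically: V = Σ kqᵢ/rᵢ.
Distances from the field point to each charge: r₁ = 0.0400 m, r₂ = 0.627 m.
V = k[(1.80×10⁻⁹)/(0.0400) + (-5.85×10⁻⁹)/(0.627)] = 321 V.

321 V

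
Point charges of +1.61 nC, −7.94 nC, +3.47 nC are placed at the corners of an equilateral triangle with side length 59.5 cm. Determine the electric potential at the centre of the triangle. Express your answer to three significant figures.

-74.8 V

The total potential is the scalar sum of each charge's contribution, V = Σ kqᵢ/rᵢ.
The distance from each vertex to the centroid is a/√3 = 0.344 m.
V = k[(1.61×10⁻⁹)/(0.344) + (-7.94×10⁻⁹)/(0.344) + (3.47×10⁻⁹)/(0.344)] = -74.8 V.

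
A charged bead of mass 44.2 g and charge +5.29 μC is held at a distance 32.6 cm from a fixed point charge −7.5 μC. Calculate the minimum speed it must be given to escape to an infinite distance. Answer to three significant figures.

7.04 m/s

To just escape, total mechanical energy must reach zero at infinity: ½mv²_min + U = 0, so ½mv²_min = −U = |kQq|/r.
|U| = |kQq|/r = (8.99×10⁹ N·m²/C²)(7.50×10⁻⁶)(5.29×10⁻⁶)/(0.326) = 1.09 J.
v_min = √(2|U|/m) = √(2·1.09/0.0442) = 7.04 m/s.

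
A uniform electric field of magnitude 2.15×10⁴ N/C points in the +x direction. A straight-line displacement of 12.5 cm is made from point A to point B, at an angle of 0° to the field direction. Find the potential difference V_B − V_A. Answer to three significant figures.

Only the component of displacement along E changes the potential: ΔV = −E·d·cosθ.
ΔV = −(2.15×10⁴ V/m)(0.125 m)cos0° = -2690 V.

-2690 V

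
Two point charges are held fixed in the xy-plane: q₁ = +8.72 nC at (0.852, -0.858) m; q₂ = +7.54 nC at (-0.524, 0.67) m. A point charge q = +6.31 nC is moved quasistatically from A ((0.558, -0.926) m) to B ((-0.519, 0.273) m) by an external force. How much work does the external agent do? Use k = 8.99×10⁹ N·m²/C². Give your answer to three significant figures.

-5.05×10⁻⁷ J

For quasistatic motion the external work equals the change in potential energy: W_ext = qΔV = q(V_B − V_A).
At A: distances to the source charges are 0.302 m, 1.93 m; V_A = Σ kqᵢ/rᵢ = 295 V.
At B: distances to the source charges are 1.78 m, 0.397 m; V_B = Σ kqᵢ/rᵢ = 215 V.
ΔV = V_B − V_A = -80.1 V.
W_ext = qΔV = (6.31×10⁻⁹ C)(-80.1 V) = -5.05×10⁻⁷ J.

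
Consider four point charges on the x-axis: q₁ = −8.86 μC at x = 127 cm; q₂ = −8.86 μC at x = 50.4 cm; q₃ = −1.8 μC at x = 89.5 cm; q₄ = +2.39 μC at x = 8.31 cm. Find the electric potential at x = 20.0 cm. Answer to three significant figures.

-1.76×10⁵ V

The total potential is the scalar sum of each charge's contribution, V = Σ kqᵢ/rᵢ.
Distances from the field point to each charge: r₁ = 1.07 m, r₂ = 0.304 m, r₃ = 0.695 m, r₄ = 0.117 m.
V = k[(-8.86×10⁻⁶)/(1.07) + (-8.86×10⁻⁶)/(0.304) + (-1.80×10⁻⁶)/(0.695) + (2.39×10⁻⁶)/(0.117)] = -1.76×10⁵ V.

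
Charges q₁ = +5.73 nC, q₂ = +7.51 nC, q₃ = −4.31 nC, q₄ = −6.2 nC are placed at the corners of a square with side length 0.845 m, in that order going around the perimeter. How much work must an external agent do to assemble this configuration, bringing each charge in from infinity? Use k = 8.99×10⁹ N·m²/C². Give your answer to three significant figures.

The assembly work is the sum of pairwise potential energies, U = Σ_{i<j} kqᵢqⱼ/rᵢⱼ.
The four side pairs have separation 0.845 m and the two diagonal pairs 1.20 m.
Summing all 6 pair terms gives U = -5.16×10⁻⁷ J.

-5.16×10⁻⁷ J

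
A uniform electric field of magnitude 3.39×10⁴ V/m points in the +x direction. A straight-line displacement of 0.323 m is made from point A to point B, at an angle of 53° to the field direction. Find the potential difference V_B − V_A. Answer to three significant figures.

-6590 V

Only the component of displacement along E changes the potential: ΔV = −E·d·cosθ.
ΔV = −(3.39×10⁴ V/m)(0.323 m)cos53° = -6590 V.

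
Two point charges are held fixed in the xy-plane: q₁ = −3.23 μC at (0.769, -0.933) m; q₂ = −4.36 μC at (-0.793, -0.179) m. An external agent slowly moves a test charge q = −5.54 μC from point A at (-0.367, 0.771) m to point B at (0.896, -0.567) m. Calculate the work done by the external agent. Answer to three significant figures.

0.253 J

For quasistatic motion the external work equals the change in potential energy: W_ext = qΔV = q(V_B − V_A).
At A: distances to the source charges are 2.05 m, 1.04 m; V_A = Σ kqᵢ/rᵢ = -5.18×10⁴ V.
At B: distances to the source charges are 0.387 m, 1.73 m; V_B = Σ kqᵢ/rᵢ = -9.76×10⁴ V.
ΔV = V_B − V_A = -4.57×10⁴ V.
W_ext = qΔV = (-5.54×10⁻⁶ C)(-4.57×10⁴ V) = 0.253 J.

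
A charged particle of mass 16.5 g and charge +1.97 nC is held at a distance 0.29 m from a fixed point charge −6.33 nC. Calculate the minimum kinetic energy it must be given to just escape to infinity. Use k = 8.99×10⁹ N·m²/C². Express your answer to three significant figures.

To just escape, total mechanical energy must reach zero at infinity: ½mv²_min + U = 0, so ½mv²_min = −U = |kQq|/r.
|U| = |kQq|/r = (8.99×10⁹ N·m²/C²)(6.33×10⁻⁹)(1.97×10⁻⁹)/(0.290) = 3.87×10⁻⁷ J.

3.87×10⁻⁷ J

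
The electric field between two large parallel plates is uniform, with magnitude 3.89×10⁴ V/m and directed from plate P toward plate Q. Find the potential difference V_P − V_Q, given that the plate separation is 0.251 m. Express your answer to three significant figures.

In a uniform field, potential decreases in the direction of E: ΔV = −E·d for a displacement d parallel to E.
Going from Q to P is a displacement of 0.251 m opposite to the field, so V_P − V_Q = +Ed = 9760 V.

9760 V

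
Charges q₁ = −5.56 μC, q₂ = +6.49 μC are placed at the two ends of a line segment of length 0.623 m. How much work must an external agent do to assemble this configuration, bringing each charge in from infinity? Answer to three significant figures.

The work to assemble the configuration equals its total potential energy, U = Σ kqᵢqⱼ/rᵢⱼ over all pairs.
The separation is r = 0.623 m.
U = (-0.521) = -0.521 J.

-0.521 J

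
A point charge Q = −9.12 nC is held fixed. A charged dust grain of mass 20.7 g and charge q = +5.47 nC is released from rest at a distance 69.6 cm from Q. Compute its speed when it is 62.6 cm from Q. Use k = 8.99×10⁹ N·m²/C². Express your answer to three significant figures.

2.64×10⁻³ m/s

Only the electrostatic force acts, so mechanical energy is conserved: ½mv² = U₁ − U₂ = kQq(1/r₁ − 1/r₂).
U₁ − U₂ = (8.99×10⁹ N·m²/C²)(-9.12×10⁻⁹ C)(5.47×10⁻⁹ C)(1/0.696 − 1/0.626) = 7.21×10⁻⁸ J.
v = √(2·7.21×10⁻⁸/0.0207) = 2.64×10⁻³ m/s.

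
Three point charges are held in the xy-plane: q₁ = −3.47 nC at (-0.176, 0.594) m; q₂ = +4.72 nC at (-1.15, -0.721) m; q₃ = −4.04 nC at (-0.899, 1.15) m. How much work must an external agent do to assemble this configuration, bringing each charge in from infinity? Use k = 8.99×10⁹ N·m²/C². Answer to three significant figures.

-4.26×10⁻⁸ J

The work to assemble the configuration equals its total potential energy, U = Σ kqᵢqⱼ/rᵢⱼ over all pairs.
Pair separations: r₁₂ = 1.64 m, r₁₃ = 0.912 m, r₂₃ = 1.89 m.
U = (-9.00×10⁻⁸) + (1.38×10⁻⁷) + (-9.08×10⁻⁸) = -4.26×10⁻⁸ J.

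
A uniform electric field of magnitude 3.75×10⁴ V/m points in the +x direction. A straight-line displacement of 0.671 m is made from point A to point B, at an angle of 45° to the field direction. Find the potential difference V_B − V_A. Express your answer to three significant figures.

-1.78×10⁴ V

Only the component of displacement along E changes the potential: ΔV = −E·d·cosθ.
ΔV = −(3.75×10⁴ V/m)(0.671 m)cos45° = -1.78×10⁴ V.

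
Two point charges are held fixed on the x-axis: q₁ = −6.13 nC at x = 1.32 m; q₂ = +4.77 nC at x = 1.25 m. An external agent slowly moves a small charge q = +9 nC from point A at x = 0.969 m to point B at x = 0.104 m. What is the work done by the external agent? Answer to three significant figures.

-3.15×10⁻⁸ J

For quasistatic motion the external work equals the change in potential energy: W_ext = qΔV = q(V_B − V_A).
At A: distances to the source charges are 0.351 m, 0.281 m; V_A = Σ kqᵢ/rᵢ = -4.40 V.
At B: distances to the source charges are 1.22 m, 1.15 m; V_B = Σ kqᵢ/rᵢ = -7.90 V.
ΔV = V_B − V_A = -3.50 V.
W_ext = qΔV = (9.00×10⁻⁹ C)(-3.50 V) = -3.15×10⁻⁸ J.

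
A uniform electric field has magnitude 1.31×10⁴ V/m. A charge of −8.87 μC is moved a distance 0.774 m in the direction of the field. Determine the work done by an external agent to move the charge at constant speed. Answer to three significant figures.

The potential change for a displacement 0.774 m in the direction of the field is ΔV = −Ed = -1.01×10⁴ V.
W_ext = qΔV = 0.0899 J.

0.0899 J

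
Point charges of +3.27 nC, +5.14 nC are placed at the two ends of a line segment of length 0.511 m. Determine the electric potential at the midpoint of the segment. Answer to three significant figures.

Electric potential is a scalar, so the contributions from each charge add algebraically: V = Σ kqᵢ/rᵢ.
Each charge is 0.256 m from the midpoint.
V = k[(3.27×10⁻⁹)/(0.256) + (5.14×10⁻⁹)/(0.256)] = 296 V.

296 V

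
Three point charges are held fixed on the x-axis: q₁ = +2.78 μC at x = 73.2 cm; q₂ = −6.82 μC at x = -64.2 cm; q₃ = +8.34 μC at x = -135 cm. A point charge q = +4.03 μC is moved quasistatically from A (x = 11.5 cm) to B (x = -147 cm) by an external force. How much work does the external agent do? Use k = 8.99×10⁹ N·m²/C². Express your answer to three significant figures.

2.22 J

For quasistatic motion the external work equals the change in potential energy: W_ext = qΔV = q(V_B − V_A).
At A: distances to the source charges are 0.617 m, 0.757 m, 1.47 m; V_A = Σ kqᵢ/rᵢ = 1.07×10⁴ V.
At B: distances to the source charges are 2.20 m, 0.828 m, 0.120 m; V_B = Σ kqᵢ/rᵢ = 5.62×10⁵ V.
ΔV = V_B − V_A = 5.51×10⁵ V.
W_ext = qΔV = (4.03×10⁻⁶ C)(5.51×10⁵ V) = 2.22 J.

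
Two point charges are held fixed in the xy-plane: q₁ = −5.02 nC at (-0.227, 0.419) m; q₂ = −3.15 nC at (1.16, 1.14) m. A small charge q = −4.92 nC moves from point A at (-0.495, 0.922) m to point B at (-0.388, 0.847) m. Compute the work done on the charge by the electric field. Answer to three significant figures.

-1.01×10⁻⁷ J

The work done by the electric force is W_field = −ΔU = −q(V_B − V_A) = q(V_A − V_B).
At A: distances to the source charges are 0.570 m, 1.67 m; V_A = Σ kqᵢ/rᵢ = -96.1 V.
At B: distances to the source charges are 0.457 m, 1.58 m; V_B = Σ kqᵢ/rᵢ = -117 V.
ΔV = V_B − V_A = -20.5 V.
W_field = −qΔV = −(-4.92×10⁻⁹ C)(-20.5 V) = -1.01×10⁻⁷ J.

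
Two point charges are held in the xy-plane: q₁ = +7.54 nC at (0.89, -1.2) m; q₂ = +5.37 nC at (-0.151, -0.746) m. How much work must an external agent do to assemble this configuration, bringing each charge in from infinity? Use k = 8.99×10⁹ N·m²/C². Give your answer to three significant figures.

The assembly work is the sum of pairwise potential energies, U = Σ_{i<j} kqᵢqⱼ/rᵢⱼ.
Pair separations: r₁₂ = 1.14 m.
U = (3.21×10⁻⁷) = 3.21×10⁻⁷ J.

3.21×10⁻⁷ J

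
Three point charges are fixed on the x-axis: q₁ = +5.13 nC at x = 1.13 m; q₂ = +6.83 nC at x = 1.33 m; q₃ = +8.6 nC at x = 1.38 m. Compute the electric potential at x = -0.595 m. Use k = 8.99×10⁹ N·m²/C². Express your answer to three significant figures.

97.8 V

The total potential is the scalar sum of each charge's contribution, V = Σ kqᵢ/rᵢ.
Distances from the field point to each charge: r₁ = 1.72 m, r₂ = 1.93 m, r₃ = 1.97 m.
V = k[(5.13×10⁻⁹)/(1.72) + (6.83×10⁻⁹)/(1.93) + (8.60×10⁻⁹)/(1.97)] = 97.8 V.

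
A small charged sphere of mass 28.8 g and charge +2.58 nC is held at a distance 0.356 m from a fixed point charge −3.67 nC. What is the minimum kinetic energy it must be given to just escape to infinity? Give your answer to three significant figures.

To just escape, total mechanical energy must reach zero at infinity: ½mv²_min + U = 0, so ½mv²_min = −U = |kQq|/r.
|U| = |kQq|/r = (8.99×10⁹ N·m²/C²)(3.67×10⁻⁹)(2.58×10⁻⁹)/(0.356) = 2.39×10⁻⁷ J.

2.39×10⁻⁷ J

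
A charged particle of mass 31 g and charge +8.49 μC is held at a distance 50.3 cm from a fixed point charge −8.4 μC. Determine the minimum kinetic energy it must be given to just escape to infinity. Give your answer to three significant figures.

1.27 J

To just escape, total mechanical energy must reach zero at infinity: ½mv²_min + U = 0, so ½mv²_min = −U = |kQq|/r.
|U| = |kQq|/r = (8.99×10⁹ N·m²/C²)(8.40×10⁻⁶)(8.49×10⁻⁶)/(0.503) = 1.27 J.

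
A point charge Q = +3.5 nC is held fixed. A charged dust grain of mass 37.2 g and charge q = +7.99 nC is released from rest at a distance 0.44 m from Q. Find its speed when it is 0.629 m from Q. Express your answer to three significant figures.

Only the electrostatic force acts, so mechanical energy is conserved: ½mv² = U₁ − U₂ = kQq(1/r₁ − 1/r₂).
U₁ − U₂ = (8.99×10⁹ N·m²/C²)(3.50×10⁻⁹ C)(7.99×10⁻⁹ C)(1/0.440 − 1/0.629) = 1.72×10⁻⁷ J.
v = √(2·1.72×10⁻⁷/0.0372) = 3.04×10⁻³ m/s.

3.04×10⁻³ m/s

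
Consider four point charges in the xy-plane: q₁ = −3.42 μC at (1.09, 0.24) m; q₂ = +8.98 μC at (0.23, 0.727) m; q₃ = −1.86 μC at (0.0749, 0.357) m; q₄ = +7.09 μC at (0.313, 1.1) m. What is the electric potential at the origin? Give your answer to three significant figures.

8.82×10⁴ V

Electric potential is a scalar, so the contributions from each charge add algebraically: V = Σ kqᵢ/rᵢ.
Distances from the field point to each charge: r₁ = 1.12 m, r₂ = 0.763 m, r₃ = 0.365 m, r₄ = 1.14 m.
V = k[(-3.42×10⁻⁶)/(1.12) + (8.98×10⁻⁶)/(0.763) + (-1.86×10⁻⁶)/(0.365) + (7.09×10⁻⁶)/(1.14)] = 8.82×10⁴ V.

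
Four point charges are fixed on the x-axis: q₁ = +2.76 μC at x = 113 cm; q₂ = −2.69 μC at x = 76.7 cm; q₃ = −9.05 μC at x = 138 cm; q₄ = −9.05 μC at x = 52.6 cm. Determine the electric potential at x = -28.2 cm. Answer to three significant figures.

-1.55×10⁵ V

The total potential is the scalar sum of each charge's contribution, V = Σ kqᵢ/rᵢ.
Distances from the field point to each charge: r₁ = 1.41 m, r₂ = 1.05 m, r₃ = 1.66 m, r₄ = 0.808 m.
V = k[(2.76×10⁻⁶)/(1.41) + (-2.69×10⁻⁶)/(1.05) + (-9.05×10⁻⁶)/(1.66) + (-9.05×10⁻⁶)/(0.808)] = -1.55×10⁵ V.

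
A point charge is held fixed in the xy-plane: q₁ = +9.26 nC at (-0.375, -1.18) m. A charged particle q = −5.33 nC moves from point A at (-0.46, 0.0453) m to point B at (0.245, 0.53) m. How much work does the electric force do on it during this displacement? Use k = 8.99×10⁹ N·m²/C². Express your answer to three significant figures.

-1.17×10⁻⁷ J

The work done by the electric force is W_field = −ΔU = −q(V_B − V_A) = q(V_A − V_B).
At A: distance to the source charge is 1.23 m; V_A = kq₁/r = 67.8 V.
At B: distance to the source charge is 1.82 m; V_B = kq₁/r = 45.8 V.
ΔV = V_B − V_A = -22.0 V.
W_field = −qΔV = −(-5.33×10⁻⁹ C)(-22.0 V) = -1.17×10⁻⁷ J.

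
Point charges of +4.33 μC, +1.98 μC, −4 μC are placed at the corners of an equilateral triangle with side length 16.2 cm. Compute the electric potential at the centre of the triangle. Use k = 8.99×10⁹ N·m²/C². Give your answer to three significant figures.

2.22×10⁵ V

The total potential is the scalar sum of each charge's contribution, V = Σ kqᵢ/rᵢ.
The distance from each vertex to the centroid is a/√3 = 0.0935 m.
V = k[(4.33×10⁻⁶)/(0.0935) + (1.98×10⁻⁶)/(0.0935) + (-4.00×10⁻⁶)/(0.0935)] = 2.22×10⁵ V.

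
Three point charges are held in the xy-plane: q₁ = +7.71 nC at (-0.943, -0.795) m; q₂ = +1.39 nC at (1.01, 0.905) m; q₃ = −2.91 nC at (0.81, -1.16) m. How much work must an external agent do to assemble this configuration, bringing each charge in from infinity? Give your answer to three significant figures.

-9.30×10⁻⁸ J

The assembly work is the sum of pairwise potential energies, U = Σ_{i<j} kqᵢqⱼ/rᵢⱼ.
Pair separations: r₁₂ = 2.59 m, r₁₃ = 1.79 m, r₂₃ = 2.07 m.
U = (3.72×10⁻⁸) + (-1.13×10⁻⁷) + (-1.75×10⁻⁸) = -9.30×10⁻⁸ J.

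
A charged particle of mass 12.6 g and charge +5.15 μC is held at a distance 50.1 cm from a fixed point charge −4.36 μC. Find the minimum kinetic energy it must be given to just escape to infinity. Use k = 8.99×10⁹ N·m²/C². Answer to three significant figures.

0.403 J

To just escape, total mechanical energy must reach zero at infinity: ½mv²_min + U = 0, so ½mv²_min = −U = |kQq|/r.
|U| = |kQq|/r = (8.99×10⁹ N·m²/C²)(4.36×10⁻⁶)(5.15×10⁻⁶)/(0.501) = 0.403 J.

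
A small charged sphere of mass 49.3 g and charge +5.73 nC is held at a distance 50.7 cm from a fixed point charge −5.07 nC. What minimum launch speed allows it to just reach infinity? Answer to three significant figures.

4.57×10⁻³ m/s

To just escape, total mechanical energy must reach zero at infinity: ½mv²_min + U = 0, so ½mv²_min = −U = |kQq|/r.
|U| = |kQq|/r = (8.99×10⁹ N·m²/C²)(5.07×10⁻⁹)(5.73×10⁻⁹)/(0.507) = 5.15×10⁻⁷ J.
v_min = √(2|U|/m) = √(2·5.15×10⁻⁷/0.0493) = 4.57×10⁻³ m/s.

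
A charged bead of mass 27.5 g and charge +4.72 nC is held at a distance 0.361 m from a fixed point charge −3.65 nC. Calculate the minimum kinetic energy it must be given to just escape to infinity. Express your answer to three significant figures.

4.29×10⁻⁷ J

To just escape, total mechanical energy must reach zero at infinity: ½mv²_min + U = 0, so ½mv²_min = −U = |kQq|/r.
|U| = |kQq|/r = (8.99×10⁹ N·m²/C²)(3.65×10⁻⁹)(4.72×10⁻⁹)/(0.361) = 4.29×10⁻⁷ J.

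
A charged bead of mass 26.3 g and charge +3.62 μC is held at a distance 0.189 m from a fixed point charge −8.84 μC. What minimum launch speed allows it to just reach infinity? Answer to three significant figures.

To just escape, total mechanical energy must reach zero at infinity: ½mv²_min + U = 0, so ½mv²_min = −U = |kQq|/r.
|U| = |kQq|/r = (8.99×10⁹ N·m²/C²)(8.84×10⁻⁶)(3.62×10⁻⁶)/(0.189) = 1.52 J.
v_min = √(2|U|/m) = √(2·1.52/0.0263) = 10.8 m/s.

10.8 m/s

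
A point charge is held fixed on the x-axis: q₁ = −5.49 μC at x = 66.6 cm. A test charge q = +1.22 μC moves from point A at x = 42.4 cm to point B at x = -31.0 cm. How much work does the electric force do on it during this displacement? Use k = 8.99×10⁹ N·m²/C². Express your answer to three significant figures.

The work done by the electric force is W_field = −ΔU = −q(V_B − V_A) = q(V_A − V_B).
At A: distance to the source charge is 0.242 m; V_A = kq₁/r = -2.04×10⁵ V.
At B: distance to the source charge is 0.976 m; V_B = kq₁/r = -5.06×10⁴ V.
ΔV = V_B − V_A = 1.53×10⁵ V.
W_field = −qΔV = −(1.22×10⁻⁶ C)(1.53×10⁵ V) = -0.187 J.

-0.187 J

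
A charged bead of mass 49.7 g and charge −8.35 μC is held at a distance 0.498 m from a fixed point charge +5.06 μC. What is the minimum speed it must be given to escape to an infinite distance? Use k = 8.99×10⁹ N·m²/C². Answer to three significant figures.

To just escape, total mechanical energy must reach zero at infinity: ½mv²_min + U = 0, so ½mv²_min = −U = |kQq|/r.
|U| = |kQq|/r = (8.99×10⁹ N·m²/C²)(5.06×10⁻⁶)(8.35×10⁻⁶)/(0.498) = 0.763 J.
v_min = √(2|U|/m) = √(2·0.763/0.0497) = 5.54 m/s.

5.54 m/s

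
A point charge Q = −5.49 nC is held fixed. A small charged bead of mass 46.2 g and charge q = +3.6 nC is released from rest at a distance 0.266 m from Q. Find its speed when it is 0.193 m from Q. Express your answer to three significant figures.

Only the electrostatic force acts, so mechanical energy is conserved: ½mv² = U₁ − U₂ = kQq(1/r₁ − 1/r₂).
U₁ − U₂ = (8.99×10⁹ N·m²/C²)(-5.49×10⁻⁹ C)(3.60×10⁻⁹ C)(1/0.266 − 1/0.193) = 2.53×10⁻⁷ J.
v = √(2·2.53×10⁻⁷/0.0462) = 3.31×10⁻³ m/s.

3.31×10⁻³ m/s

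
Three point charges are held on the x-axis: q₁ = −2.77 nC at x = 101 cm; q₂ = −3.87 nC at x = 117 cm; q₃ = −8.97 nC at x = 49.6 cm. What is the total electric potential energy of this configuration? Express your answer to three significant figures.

The work to assemble the configuration equals its total potential energy, U = Σ kqᵢqⱼ/rᵢⱼ over all pairs.
Pair separations: r₁₂ = 0.160 m, r₁₃ = 0.514 m, r₂₃ = 0.674 m.
U = (6.02×10⁻⁷) + (4.35×10⁻⁷) + (4.63×10⁻⁷) = 1.50×10⁻⁶ J.

1.50×10⁻⁶ J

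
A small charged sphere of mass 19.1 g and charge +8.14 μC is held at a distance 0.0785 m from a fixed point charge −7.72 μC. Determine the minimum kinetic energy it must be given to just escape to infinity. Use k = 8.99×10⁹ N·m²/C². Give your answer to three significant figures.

To just escape, total mechanical energy must reach zero at infinity: ½mv²_min + U = 0, so ½mv²_min = −U = |kQq|/r.
|U| = |kQq|/r = (8.99×10⁹ N·m²/C²)(7.72×10⁻⁶)(8.14×10⁻⁶)/(0.0785) = 7.20 J.

7.20 J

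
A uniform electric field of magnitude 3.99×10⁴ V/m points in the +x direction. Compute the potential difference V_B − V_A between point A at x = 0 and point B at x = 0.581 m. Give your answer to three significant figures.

-2.32×10⁴ V

In a uniform field, potential decreases in the direction of E: V_B − V_A = −E·Δx.
V_B − V_A = −(3.99×10⁴ V/m)(0.581 m) = -2.32×10⁴ V.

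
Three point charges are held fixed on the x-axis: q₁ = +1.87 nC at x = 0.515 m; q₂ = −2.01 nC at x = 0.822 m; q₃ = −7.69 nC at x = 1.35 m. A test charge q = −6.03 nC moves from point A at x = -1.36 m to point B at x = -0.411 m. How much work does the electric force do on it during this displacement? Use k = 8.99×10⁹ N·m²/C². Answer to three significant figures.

The work done by the electric force is W_field = −ΔU = −q(V_B − V_A) = q(V_A − V_B).
At A: distances to the source charges are 1.88 m, 2.18 m, 2.71 m; V_A = Σ kqᵢ/rᵢ = -24.8 V.
At B: distances to the source charges are 0.926 m, 1.23 m, 1.76 m; V_B = Σ kqᵢ/rᵢ = -35.8 V.
ΔV = V_B − V_A = -10.9 V.
W_field = −qΔV = −(-6.03×10⁻⁹ C)(-10.9 V) = -6.59×10⁻⁸ J.

-6.59×10⁻⁸ J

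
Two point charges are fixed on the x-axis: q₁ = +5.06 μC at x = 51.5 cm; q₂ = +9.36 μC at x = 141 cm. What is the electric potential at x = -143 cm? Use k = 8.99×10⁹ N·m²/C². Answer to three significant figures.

5.30×10⁴ V

Electric potential is a scalar, so the contributions from each charge add algebraically: V = Σ kqᵢ/rᵢ.
Distances from the field point to each charge: r₁ = 1.94 m, r₂ = 2.84 m.
V = k[(5.06×10⁻⁶)/(1.94) + (9.36×10⁻⁶)/(2.84)] = 5.30×10⁴ V.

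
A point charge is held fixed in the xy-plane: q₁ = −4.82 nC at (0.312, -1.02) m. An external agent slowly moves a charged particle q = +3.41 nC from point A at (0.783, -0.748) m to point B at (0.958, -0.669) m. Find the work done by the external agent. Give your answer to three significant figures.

For quasistatic motion the external work equals the change in potential energy: W_ext = qΔV = q(V_B − V_A).
At A: distance to the source charge is 0.544 m; V_A = kq₁/r = -79.7 V.
At B: distance to the source charge is 0.735 m; V_B = kq₁/r = -58.9 V.
ΔV = V_B − V_A = 20.7 V.
W_ext = qΔV = (3.41×10⁻⁹ C)(20.7 V) = 7.07×10⁻⁸ J.

7.07×10⁻⁸ J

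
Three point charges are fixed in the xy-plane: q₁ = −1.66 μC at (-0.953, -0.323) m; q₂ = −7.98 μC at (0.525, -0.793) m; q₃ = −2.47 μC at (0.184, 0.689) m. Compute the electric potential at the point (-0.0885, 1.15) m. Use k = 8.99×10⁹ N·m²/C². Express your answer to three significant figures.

-8.54×10⁴ V

The total potential is the scalar sum of each charge's contribution, V = Σ kqᵢ/rᵢ.
Distances from the field point to each charge: r₁ = 1.71 m, r₂ = 2.04 m, r₃ = 0.536 m.
V = k[(-1.66×10⁻⁶)/(1.71) + (-7.98×10⁻⁶)/(2.04) + (-2.47×10⁻⁶)/(0.536)] = -8.54×10⁴ V.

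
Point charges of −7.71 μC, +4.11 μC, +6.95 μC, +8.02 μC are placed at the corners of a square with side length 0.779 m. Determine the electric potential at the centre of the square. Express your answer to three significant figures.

The total potential is the scalar sum of each charge's contribution, V = Σ kqᵢ/rᵢ.
The distance from each corner to the centre is a√2/2 = 0.551 m.
V = k[(-7.71×10⁻⁶)/(0.551) + (4.11×10⁻⁶)/(0.551) + (6.95×10⁻⁶)/(0.551) + (8.02×10⁻⁶)/(0.551)] = 1.86×10⁵ V.

1.86×10⁵ V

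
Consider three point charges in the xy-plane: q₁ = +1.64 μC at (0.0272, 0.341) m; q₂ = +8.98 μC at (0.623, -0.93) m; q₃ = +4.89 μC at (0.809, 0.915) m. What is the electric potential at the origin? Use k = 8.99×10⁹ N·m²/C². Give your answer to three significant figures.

Electric potential is a scalar, so the contributions from each charge add algebraically: V = Σ kqᵢ/rᵢ.
Distances from the field point to each charge: r₁ = 0.342 m, r₂ = 1.12 m, r₃ = 1.22 m.
V = k[(1.64×10⁻⁶)/(0.342) + (8.98×10⁻⁶)/(1.12) + (4.89×10⁻⁶)/(1.22)] = 1.51×10⁵ V.

1.51×10⁵ V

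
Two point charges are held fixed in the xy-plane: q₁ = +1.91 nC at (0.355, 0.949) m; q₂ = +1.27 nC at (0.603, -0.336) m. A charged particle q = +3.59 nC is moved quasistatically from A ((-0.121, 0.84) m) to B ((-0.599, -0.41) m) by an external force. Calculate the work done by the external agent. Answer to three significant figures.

-8.48×10⁻⁸ J

For quasistatic motion the external work equals the change in potential energy: W_ext = qΔV = q(V_B − V_A).
At A: distances to the source charges are 0.488 m, 1.38 m; V_A = Σ kqᵢ/rᵢ = 43.4 V.
At B: distances to the source charges are 1.66 m, 1.20 m; V_B = Σ kqᵢ/rᵢ = 19.8 V.
ΔV = V_B − V_A = -23.6 V.
W_ext = qΔV = (3.59×10⁻⁹ C)(-23.6 V) = -8.48×10⁻⁸ J.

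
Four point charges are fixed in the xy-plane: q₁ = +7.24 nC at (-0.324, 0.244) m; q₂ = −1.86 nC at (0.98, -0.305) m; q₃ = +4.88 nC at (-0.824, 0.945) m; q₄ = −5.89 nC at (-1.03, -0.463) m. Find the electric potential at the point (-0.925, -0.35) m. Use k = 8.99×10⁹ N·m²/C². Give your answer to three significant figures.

The total potential is the scalar sum of each charge's contribution, V = Σ kqᵢ/rᵢ.
Distances from the field point to each charge: r₁ = 0.845 m, r₂ = 1.91 m, r₃ = 1.30 m, r₄ = 0.154 m.
V = k[(7.24×10⁻⁹)/(0.845) + (-1.86×10⁻⁹)/(1.91) + (4.88×10⁻⁹)/(1.30) + (-5.89×10⁻⁹)/(0.154)] = -241 V.

-241 V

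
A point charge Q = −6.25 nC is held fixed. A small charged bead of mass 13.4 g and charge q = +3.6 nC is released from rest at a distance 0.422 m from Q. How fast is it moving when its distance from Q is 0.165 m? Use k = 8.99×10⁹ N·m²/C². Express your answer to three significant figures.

Only the electrostatic force acts, so mechanical energy is conserved: ½mv² = U₁ − U₂ = kQq(1/r₁ − 1/r₂).
U₁ − U₂ = (8.99×10⁹ N·m²/C²)(-6.25×10⁻⁹ C)(3.60×10⁻⁹ C)(1/0.422 − 1/0.165) = 7.47×10⁻⁷ J.
v = √(2·7.47×10⁻⁷/0.0134) = 0.0106 m/s.

0.0106 m/s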